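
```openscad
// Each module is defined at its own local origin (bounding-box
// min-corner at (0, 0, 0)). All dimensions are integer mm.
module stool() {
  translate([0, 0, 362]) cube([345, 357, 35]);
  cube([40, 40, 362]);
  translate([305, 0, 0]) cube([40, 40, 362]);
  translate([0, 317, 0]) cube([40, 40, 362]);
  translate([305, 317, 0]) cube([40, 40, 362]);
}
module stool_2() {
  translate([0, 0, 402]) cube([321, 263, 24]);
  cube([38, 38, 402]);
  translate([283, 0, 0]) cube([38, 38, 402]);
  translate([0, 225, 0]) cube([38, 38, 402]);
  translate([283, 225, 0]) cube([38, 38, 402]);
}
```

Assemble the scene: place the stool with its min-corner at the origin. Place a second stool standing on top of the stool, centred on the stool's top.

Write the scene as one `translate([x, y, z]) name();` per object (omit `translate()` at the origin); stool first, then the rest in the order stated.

stool();
translate([12, 47, 397]) stool_2();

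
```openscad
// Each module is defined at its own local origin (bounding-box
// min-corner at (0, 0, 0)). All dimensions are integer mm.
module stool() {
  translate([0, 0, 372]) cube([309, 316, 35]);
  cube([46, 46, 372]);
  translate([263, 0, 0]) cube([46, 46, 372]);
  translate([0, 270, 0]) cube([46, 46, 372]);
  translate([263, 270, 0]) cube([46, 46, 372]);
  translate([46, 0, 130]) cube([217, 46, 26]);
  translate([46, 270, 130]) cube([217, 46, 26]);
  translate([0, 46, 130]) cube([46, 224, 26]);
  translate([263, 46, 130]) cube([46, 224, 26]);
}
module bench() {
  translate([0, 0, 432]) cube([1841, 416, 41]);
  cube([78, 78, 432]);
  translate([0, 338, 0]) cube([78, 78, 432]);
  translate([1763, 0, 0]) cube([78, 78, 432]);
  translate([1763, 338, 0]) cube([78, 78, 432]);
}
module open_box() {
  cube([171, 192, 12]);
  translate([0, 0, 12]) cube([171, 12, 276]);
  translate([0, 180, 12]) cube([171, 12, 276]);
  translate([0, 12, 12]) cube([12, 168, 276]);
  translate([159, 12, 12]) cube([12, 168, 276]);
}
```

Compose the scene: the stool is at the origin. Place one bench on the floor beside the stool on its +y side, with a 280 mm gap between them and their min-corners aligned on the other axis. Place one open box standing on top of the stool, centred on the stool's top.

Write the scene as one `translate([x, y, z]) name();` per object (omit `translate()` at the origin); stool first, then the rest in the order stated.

stool();
translate([0, 596, 0]) bench();
translate([69, 62, 407]) open_box();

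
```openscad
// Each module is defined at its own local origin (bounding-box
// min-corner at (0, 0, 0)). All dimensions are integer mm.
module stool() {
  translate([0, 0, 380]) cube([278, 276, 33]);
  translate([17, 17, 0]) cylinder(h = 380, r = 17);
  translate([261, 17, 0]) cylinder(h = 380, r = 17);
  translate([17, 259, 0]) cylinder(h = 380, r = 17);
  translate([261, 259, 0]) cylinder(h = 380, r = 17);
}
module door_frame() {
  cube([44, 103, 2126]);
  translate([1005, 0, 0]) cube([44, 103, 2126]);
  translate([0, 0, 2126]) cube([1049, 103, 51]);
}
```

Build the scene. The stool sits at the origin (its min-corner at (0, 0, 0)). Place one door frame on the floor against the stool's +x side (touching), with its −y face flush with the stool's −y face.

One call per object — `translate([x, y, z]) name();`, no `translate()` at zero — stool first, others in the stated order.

stool();
translate([278, 0, 0]) door_frame();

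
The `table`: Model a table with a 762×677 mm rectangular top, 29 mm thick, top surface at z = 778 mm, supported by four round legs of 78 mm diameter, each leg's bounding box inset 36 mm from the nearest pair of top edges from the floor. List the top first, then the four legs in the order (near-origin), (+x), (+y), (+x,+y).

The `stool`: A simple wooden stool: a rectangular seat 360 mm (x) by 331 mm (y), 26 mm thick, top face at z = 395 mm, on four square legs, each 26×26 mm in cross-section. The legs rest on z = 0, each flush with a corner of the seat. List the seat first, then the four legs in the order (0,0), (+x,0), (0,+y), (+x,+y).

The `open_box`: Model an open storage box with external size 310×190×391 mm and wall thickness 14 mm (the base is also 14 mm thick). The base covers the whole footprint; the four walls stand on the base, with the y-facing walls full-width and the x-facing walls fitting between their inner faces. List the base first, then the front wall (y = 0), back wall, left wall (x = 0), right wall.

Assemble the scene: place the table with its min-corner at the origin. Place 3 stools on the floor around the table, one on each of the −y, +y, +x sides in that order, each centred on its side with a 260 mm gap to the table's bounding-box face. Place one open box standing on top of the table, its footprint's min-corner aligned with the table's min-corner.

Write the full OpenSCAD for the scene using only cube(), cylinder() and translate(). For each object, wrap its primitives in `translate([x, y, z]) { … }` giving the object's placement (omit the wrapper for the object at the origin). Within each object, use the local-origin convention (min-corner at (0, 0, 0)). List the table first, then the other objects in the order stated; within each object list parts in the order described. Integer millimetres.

translate([0, 0, 749]) cube([762, 677, 29]);
translate([75, 75, 0]) cylinder(h = 749, r = 39);
translate([687, 75, 0]) cylinder(h = 749, r = 39);
translate([75, 602, 0]) cylinder(h = 749, r = 39);
translate([687, 602, 0]) cylinder(h = 749, r = 39);
translate([201, -591, 0]) {
  translate([0, 0, 369]) cube([360, 331, 26]);
  cube([26, 26, 369]);
  translate([334, 0, 0]) cube([26, 26, 369]);
  translate([0, 305, 0]) cube([26, 26, 369]);
  translate([334, 305, 0]) cube([26, 26, 369]);
}
translate([201, 937, 0]) {
  translate([0, 0, 369]) cube([360, 331, 26]);
  cube([26, 26, 369]);
  translate([334, 0, 0]) cube([26, 26, 369]);
  translate([0, 305, 0]) cube([26, 26, 369]);
  translate([334, 305, 0]) cube([26, 26, 369]);
}
translate([1022, 173, 0]) {
  translate([0, 0, 369]) cube([360, 331, 26]);
  cube([26, 26, 369]);
  translate([334, 0, 0]) cube([26, 26, 369]);
  translate([0, 305, 0]) cube([26, 26, 369]);
  translate([334, 305, 0]) cube([26, 26, 369]);
}
translate([0, 0, 778]) {
  cube([310, 190, 14]);
  translate([0, 0, 14]) cube([310, 14, 377]);
  translate([0, 176, 14]) cube([310, 14, 377]);
  translate([0, 14, 14]) cube([14, 162, 377]);
  translate([296, 14, 14]) cube([14, 162, 377]);
}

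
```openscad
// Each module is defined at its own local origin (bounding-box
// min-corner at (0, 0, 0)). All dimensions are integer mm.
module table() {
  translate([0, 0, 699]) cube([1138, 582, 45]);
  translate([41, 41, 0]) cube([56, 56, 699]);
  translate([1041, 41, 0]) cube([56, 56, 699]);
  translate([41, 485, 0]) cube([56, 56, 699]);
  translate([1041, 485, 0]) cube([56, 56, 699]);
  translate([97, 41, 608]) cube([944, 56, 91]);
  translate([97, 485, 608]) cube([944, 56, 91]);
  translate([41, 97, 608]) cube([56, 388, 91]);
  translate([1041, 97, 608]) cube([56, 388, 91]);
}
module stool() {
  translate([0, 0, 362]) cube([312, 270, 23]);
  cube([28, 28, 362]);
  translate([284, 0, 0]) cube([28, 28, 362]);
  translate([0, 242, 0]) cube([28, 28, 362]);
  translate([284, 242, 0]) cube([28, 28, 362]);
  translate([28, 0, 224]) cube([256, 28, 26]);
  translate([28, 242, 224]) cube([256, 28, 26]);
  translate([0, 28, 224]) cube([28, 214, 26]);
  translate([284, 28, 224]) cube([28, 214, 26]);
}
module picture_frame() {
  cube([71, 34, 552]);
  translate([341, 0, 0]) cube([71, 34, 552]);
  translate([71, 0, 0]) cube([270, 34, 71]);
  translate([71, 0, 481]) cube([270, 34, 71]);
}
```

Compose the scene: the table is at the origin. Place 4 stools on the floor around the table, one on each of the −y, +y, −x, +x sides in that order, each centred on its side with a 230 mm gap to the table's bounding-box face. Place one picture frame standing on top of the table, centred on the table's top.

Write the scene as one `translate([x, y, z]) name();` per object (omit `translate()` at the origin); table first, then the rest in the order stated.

table();
translate([413, -500, 0]) stool();
translate([413, 812, 0]) stool();
translate([-542, 156, 0]) stool();
translate([1368, 156, 0]) stool();
translate([363, 274, 744]) picture_frame();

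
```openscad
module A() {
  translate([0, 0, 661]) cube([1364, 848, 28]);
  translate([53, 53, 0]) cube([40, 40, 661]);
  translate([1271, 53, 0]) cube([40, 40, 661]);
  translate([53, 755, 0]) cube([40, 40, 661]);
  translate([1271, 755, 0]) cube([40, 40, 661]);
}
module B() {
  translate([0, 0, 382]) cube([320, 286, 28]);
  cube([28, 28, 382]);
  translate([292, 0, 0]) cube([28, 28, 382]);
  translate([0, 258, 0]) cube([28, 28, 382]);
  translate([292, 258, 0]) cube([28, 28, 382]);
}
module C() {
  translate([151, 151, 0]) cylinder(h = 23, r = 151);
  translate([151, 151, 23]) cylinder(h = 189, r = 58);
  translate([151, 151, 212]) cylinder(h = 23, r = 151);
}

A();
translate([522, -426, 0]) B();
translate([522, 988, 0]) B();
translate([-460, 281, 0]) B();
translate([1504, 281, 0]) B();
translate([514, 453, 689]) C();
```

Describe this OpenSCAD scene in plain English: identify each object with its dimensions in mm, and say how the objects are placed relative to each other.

A is a table: top 1364 mm (x) × 848 mm (y), 28 mm thick, upper face at z = 689 mm, on four 40×40 mm square legs, each inset 53 mm from the nearest pair of top edges, running from z = 0 to the bottom of the top.

B is a four-legged stool. The seat is 320×286 mm, 28 mm thick, top at z = 410 mm. It stands on four square legs, each 28×28 mm in cross-section, from z = 0 to the seat underside, each flush with a corner of the seat.

C is a spool: two coaxial disc flanges of radius 151 mm and thickness 23 mm, joined by a core cylinder of radius 58 mm and height 189 mm. The lower flange rests on z = 0 and the three cylinders share a vertical axis.

Four stools sit around the table at the −y, +y, −x, +x sides. The spool is on top of the table.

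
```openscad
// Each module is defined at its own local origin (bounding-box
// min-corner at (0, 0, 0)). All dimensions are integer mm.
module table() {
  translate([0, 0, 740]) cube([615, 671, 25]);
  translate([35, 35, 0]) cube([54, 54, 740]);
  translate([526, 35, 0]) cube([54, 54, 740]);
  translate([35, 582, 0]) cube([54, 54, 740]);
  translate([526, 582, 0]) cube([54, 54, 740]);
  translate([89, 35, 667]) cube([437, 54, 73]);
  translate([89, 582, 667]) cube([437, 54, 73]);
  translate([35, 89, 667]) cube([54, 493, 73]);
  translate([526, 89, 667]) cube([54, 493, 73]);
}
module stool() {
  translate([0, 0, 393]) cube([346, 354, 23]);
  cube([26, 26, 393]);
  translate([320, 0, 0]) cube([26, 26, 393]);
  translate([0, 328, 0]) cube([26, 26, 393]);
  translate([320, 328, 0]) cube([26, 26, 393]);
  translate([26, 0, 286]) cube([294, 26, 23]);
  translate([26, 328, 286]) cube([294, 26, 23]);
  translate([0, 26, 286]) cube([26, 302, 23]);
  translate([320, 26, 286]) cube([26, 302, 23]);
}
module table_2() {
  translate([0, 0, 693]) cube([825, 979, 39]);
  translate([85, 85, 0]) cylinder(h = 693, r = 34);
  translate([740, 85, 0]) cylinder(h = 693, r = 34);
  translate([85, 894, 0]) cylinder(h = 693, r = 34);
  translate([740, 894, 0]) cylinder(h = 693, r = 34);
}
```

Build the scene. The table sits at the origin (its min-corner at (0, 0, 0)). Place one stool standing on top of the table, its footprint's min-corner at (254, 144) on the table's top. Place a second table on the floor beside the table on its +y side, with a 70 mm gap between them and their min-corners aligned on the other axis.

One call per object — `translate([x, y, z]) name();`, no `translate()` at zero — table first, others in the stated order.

table();
translate([254, 144, 765]) stool();
translate([0, 741, 0]) table_2();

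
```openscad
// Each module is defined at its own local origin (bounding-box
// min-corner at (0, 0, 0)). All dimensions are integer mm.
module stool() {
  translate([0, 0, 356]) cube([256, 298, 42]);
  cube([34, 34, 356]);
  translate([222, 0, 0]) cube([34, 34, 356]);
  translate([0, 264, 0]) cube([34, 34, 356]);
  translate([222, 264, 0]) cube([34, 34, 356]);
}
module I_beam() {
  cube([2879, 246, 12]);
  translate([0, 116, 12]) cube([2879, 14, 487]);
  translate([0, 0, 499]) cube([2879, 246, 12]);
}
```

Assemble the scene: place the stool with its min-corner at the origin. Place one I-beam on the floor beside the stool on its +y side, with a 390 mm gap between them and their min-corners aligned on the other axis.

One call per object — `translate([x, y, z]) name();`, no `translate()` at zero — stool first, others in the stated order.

stool();
translate([0, 688, 0]) I_beam();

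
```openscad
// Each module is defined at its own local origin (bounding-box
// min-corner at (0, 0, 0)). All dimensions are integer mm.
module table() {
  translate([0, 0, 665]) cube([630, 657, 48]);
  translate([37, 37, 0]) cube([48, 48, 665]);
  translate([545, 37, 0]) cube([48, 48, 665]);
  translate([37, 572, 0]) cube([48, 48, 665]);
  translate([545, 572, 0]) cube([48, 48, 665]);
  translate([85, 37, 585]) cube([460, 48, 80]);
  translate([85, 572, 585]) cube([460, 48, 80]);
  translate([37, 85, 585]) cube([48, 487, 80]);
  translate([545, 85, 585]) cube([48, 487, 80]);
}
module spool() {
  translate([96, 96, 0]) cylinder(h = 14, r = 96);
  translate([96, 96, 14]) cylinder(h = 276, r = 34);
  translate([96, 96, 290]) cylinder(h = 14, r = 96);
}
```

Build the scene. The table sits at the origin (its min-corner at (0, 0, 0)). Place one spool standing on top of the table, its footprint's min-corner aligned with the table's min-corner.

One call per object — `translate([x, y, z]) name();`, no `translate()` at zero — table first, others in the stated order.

table();
translate([0, 0, 713]) spool();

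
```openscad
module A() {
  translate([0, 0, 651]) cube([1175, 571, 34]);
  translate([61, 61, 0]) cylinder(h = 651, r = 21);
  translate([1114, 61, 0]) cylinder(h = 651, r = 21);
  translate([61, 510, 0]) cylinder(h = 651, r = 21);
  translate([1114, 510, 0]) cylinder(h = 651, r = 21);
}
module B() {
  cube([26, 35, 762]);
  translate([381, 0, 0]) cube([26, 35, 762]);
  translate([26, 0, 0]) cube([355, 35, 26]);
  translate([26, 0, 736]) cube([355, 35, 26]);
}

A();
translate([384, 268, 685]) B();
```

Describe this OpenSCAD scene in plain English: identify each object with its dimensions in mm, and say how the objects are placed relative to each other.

A is a table with a 1175×571 mm rectangular top, 34 mm thick, top surface at z = 685 mm, supported by four round legs of 42 mm diameter, each leg's bounding box inset 40 mm from the nearest pair of top edges, running from the floor.

B is a rectangular picture frame lying in the x–z plane (depth along y). The opening is 355 mm wide (x) by 710 mm tall (z), surrounded by a border 26 mm wide on all four sides. The frame is 35 mm deep and is made of two full-height vertical stiles with two horizontal rails fitted between them.

The picture frame is on top of the table, centred.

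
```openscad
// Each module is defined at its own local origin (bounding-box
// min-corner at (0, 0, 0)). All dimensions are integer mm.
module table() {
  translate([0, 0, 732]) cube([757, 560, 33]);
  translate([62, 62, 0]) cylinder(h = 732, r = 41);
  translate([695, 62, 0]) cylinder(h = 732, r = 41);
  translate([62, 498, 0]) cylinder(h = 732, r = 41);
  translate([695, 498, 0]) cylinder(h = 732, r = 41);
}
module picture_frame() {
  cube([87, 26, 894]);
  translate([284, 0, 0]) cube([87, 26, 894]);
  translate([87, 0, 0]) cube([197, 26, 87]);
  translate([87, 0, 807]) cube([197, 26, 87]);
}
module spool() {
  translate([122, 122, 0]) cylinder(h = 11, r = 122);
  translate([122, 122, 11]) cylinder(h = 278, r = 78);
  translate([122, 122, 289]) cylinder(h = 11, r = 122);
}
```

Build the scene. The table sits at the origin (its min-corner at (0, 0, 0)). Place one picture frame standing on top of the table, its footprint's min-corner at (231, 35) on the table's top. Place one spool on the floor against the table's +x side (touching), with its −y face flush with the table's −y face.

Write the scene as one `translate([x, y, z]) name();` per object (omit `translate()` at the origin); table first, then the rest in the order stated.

table();
translate([231, 35, 765]) picture_frame();
translate([757, 0, 0]) spool();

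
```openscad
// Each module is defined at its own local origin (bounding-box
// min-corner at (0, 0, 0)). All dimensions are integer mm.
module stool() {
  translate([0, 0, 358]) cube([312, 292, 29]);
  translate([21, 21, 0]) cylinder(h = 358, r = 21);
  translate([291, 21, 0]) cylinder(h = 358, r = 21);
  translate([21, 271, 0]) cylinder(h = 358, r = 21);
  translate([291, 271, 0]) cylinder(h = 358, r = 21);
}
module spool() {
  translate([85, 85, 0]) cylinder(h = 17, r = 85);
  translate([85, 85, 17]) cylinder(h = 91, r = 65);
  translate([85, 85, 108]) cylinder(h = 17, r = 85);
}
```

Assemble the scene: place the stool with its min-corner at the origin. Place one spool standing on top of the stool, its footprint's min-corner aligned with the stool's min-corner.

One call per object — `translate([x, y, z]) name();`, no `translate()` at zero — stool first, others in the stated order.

stool();
translate([0, 0, 387]) spool();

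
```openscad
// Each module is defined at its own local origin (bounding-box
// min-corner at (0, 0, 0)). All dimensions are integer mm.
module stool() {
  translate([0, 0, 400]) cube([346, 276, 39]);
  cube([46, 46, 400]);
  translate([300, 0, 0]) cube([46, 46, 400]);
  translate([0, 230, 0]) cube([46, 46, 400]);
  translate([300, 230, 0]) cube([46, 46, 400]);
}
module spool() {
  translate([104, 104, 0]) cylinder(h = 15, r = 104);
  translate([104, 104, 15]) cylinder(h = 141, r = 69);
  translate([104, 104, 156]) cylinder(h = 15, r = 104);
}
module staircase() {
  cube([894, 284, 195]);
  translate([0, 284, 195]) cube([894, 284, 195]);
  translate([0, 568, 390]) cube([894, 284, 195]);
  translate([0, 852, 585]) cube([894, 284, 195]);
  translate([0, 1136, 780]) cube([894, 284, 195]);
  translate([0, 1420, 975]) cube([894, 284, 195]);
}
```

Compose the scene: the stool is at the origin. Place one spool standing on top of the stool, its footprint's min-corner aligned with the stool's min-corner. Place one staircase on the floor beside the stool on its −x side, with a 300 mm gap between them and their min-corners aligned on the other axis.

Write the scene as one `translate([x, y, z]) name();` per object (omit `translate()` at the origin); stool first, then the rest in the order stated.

stool();
translate([0, 0, 439]) spool();
translate([-1194, 0, 0]) staircase();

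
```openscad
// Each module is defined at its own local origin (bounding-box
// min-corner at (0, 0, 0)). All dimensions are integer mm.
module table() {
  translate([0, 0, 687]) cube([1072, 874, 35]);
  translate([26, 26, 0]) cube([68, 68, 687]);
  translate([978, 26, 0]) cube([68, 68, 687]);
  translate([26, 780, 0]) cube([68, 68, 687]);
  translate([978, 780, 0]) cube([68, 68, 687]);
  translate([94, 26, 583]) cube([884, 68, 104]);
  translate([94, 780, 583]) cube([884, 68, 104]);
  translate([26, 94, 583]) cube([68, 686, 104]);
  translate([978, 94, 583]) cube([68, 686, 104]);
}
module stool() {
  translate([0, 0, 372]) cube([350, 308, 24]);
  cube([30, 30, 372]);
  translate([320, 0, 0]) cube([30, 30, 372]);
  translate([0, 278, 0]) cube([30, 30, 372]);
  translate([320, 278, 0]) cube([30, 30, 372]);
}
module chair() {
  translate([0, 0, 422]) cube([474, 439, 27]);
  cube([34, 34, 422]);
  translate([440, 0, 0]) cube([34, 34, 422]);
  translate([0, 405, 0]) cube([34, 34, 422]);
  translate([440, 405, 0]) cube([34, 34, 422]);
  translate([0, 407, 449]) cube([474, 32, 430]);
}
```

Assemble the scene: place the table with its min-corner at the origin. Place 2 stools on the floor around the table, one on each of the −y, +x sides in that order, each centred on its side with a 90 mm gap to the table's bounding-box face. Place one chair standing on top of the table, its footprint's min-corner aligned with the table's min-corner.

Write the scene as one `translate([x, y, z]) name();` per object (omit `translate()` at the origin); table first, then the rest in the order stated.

table();
translate([361, -398, 0]) stool();
translate([1162, 283, 0]) stool();
translate([0, 0, 722]) chair();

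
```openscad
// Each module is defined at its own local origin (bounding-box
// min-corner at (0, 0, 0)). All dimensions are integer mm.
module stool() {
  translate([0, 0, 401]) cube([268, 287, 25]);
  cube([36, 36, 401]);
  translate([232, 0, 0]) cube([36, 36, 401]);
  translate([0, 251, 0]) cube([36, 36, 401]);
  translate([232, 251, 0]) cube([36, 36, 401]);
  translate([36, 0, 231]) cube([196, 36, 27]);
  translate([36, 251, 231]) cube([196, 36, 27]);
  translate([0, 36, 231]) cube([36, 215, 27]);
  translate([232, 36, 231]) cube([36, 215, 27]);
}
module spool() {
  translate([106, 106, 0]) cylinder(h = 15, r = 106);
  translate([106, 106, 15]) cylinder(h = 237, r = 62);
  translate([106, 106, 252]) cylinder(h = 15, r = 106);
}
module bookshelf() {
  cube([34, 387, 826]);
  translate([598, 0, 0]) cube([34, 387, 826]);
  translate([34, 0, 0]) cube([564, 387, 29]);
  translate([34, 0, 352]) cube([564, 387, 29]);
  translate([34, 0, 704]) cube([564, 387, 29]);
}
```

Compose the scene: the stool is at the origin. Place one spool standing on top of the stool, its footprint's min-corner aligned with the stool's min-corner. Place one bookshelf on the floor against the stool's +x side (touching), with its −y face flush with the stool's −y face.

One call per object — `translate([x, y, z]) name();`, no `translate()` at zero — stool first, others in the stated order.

stool();
translate([0, 0, 426]) spool();
translate([268, 0, 0]) bookshelf();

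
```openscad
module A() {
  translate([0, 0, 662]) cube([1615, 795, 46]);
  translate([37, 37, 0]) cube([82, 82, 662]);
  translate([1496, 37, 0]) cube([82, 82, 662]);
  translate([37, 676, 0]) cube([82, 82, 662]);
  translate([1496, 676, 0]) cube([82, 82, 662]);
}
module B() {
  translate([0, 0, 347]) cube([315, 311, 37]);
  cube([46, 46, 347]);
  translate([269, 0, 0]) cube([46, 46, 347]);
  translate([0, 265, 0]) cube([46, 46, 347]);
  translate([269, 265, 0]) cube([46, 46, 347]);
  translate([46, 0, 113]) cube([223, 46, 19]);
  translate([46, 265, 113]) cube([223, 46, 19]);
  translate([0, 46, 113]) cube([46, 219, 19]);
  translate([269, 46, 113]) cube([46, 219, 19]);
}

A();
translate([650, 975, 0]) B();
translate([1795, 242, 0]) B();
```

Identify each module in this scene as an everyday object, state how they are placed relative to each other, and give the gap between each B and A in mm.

Each stool's nearest face is 180 mm from the table's bounding box.

A is a table. B is a stool. Two stools sit around the table at the +y, +x sides. The gap between each stool and the table is 180 mm.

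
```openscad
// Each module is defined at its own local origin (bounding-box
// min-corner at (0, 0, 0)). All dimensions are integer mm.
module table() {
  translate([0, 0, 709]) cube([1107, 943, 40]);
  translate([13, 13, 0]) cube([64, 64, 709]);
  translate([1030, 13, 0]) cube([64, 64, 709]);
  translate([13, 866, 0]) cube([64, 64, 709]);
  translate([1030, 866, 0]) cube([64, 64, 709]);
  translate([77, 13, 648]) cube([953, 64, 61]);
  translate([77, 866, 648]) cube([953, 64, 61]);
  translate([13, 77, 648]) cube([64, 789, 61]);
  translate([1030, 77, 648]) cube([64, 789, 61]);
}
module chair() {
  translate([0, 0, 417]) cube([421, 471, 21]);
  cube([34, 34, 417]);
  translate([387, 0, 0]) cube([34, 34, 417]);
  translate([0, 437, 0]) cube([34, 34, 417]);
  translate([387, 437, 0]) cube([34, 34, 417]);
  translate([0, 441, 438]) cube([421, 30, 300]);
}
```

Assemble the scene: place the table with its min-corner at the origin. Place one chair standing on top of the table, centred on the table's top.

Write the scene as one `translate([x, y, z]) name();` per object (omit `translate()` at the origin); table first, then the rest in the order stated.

table();
translate([343, 236, 749]) chair();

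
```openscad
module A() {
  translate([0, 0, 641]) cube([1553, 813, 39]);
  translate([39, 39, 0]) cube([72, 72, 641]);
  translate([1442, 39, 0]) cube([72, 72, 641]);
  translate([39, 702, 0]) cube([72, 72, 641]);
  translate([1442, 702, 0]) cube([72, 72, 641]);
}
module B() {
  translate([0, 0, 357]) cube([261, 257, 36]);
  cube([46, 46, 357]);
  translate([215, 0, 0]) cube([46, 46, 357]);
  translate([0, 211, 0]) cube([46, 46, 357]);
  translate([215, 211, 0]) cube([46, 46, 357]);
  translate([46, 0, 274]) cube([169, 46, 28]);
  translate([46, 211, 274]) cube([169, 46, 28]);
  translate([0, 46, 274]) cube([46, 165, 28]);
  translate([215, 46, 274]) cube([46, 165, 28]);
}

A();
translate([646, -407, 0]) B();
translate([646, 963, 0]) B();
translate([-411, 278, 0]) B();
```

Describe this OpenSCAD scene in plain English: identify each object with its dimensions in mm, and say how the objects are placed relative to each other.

A is a table with a 1553×813 mm rectangular top, 39 mm thick, top surface at z = 680 mm, supported by four 72×72 mm square legs, each inset 39 mm from the nearest pair of top edges, running from the floor.

B is a four-legged stool. The seat is a 261×257×36 mm slab whose top surface is at z = 393 mm; four square legs, each 46×46 mm in cross-section, run from the floor (z = 0) to the underside of the seat, each flush with a corner of the seat. Four stretchers, 46 mm wide and 28 mm tall, connect adjacent legs with their undersides at z = 274 mm, each running between the inner faces of the legs it joins and aligned with the legs' outer faces on the other axis.

Three stools sit around the table at the −y, +y, −x sides.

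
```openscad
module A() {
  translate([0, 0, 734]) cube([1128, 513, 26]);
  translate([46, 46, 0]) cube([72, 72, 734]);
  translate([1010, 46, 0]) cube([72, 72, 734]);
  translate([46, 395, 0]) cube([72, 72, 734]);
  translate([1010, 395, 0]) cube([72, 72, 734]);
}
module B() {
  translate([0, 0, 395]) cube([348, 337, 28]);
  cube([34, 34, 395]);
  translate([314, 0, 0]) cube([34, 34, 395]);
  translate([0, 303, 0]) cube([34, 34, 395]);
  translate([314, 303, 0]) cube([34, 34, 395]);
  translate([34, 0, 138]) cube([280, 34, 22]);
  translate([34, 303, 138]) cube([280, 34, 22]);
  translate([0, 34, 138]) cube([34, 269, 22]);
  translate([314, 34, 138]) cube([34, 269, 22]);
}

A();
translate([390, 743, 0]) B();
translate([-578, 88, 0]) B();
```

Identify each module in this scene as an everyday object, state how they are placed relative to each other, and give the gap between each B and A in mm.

Each stool's nearest face is 230 mm from the table's bounding box.

A is a table. B is a stool. Two stools sit around the table at the +y, −x sides. The gap between each stool and the table is 230 mm.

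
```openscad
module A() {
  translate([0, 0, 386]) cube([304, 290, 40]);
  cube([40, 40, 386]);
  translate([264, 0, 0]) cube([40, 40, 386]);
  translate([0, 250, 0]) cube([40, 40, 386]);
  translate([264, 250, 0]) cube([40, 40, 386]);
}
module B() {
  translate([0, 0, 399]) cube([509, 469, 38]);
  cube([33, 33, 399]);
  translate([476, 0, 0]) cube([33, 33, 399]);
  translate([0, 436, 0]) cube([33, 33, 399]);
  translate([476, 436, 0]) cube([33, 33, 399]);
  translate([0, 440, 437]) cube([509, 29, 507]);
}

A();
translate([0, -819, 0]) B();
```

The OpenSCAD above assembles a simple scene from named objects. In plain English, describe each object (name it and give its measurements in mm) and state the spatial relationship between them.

A is a four-legged stool. The seat is a 304×290×40 mm slab whose top surface is at z = 426 mm; four square legs, each 40×40 mm in cross-section, run from the floor (z = 0) to the underside of the seat, each flush with a corner of the seat.

B is a chair. The seat is a 509×469×38 mm slab with its top at z = 437 mm, on four 33×33 mm corner legs (flush with the seat edges, standing on z = 0). A flat backrest 29 mm thick, 507 mm tall, spans the full seat width and rises from the seat top along its +y edge, rear face flush with the rear of the seat.

The chair is on the floor beside the stool on its −y side.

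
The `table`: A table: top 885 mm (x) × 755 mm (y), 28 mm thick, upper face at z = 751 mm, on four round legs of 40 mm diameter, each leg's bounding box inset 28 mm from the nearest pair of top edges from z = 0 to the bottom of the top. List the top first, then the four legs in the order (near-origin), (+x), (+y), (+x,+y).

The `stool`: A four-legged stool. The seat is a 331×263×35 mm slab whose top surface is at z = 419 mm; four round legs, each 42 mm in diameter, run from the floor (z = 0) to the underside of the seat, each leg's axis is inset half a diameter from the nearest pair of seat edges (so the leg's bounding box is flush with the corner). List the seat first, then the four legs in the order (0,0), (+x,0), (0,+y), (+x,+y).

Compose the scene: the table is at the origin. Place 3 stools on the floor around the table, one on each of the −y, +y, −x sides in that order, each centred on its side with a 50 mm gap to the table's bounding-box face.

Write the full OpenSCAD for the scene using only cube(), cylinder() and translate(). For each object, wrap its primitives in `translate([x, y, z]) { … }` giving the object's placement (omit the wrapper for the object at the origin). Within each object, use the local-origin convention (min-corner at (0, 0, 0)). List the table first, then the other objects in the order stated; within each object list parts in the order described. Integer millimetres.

translate([0, 0, 723]) cube([885, 755, 28]);
translate([48, 48, 0]) cylinder(h = 723, r = 20);
translate([837, 48, 0]) cylinder(h = 723, r = 20);
translate([48, 707, 0]) cylinder(h = 723, r = 20);
translate([837, 707, 0]) cylinder(h = 723, r = 20);
translate([277, -313, 0]) {
  translate([0, 0, 384]) cube([331, 263, 35]);
  translate([21, 21, 0]) cylinder(h = 384, r = 21);
  translate([310, 21, 0]) cylinder(h = 384, r = 21);
  translate([21, 242, 0]) cylinder(h = 384, r = 21);
  translate([310, 242, 0]) cylinder(h = 384, r = 21);
}
translate([277, 805, 0]) {
  translate([0, 0, 384]) cube([331, 263, 35]);
  translate([21, 21, 0]) cylinder(h = 384, r = 21);
  translate([310, 21, 0]) cylinder(h = 384, r = 21);
  translate([21, 242, 0]) cylinder(h = 384, r = 21);
  translate([310, 242, 0]) cylinder(h = 384, r = 21);
}
translate([-381, 246, 0]) {
  translate([0, 0, 384]) cube([331, 263, 35]);
  translate([21, 21, 0]) cylinder(h = 384, r = 21);
  translate([310, 21, 0]) cylinder(h = 384, r = 21);
  translate([21, 242, 0]) cylinder(h = 384, r = 21);
  translate([310, 242, 0]) cylinder(h = 384, r = 21);
}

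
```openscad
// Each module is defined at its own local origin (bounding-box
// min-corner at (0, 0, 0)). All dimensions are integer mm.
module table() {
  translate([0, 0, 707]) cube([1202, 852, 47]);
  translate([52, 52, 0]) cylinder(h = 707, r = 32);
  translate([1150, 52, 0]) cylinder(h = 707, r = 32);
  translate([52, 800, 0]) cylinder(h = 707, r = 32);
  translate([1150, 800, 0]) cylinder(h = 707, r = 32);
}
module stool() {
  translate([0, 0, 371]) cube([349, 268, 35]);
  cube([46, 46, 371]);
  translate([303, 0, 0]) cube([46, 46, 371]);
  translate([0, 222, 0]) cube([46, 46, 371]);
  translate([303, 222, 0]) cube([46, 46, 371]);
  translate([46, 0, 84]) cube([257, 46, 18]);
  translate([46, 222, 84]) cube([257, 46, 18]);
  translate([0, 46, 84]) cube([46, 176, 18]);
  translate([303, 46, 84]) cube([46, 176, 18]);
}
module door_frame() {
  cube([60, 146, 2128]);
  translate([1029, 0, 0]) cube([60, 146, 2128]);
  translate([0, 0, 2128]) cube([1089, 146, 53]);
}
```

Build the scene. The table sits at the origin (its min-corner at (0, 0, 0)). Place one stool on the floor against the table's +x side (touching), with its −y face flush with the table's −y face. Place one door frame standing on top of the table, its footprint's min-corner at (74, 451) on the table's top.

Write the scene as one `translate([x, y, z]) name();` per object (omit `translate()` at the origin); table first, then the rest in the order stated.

table();
translate([1202, 0, 0]) stool();
translate([74, 451, 754]) door_frame();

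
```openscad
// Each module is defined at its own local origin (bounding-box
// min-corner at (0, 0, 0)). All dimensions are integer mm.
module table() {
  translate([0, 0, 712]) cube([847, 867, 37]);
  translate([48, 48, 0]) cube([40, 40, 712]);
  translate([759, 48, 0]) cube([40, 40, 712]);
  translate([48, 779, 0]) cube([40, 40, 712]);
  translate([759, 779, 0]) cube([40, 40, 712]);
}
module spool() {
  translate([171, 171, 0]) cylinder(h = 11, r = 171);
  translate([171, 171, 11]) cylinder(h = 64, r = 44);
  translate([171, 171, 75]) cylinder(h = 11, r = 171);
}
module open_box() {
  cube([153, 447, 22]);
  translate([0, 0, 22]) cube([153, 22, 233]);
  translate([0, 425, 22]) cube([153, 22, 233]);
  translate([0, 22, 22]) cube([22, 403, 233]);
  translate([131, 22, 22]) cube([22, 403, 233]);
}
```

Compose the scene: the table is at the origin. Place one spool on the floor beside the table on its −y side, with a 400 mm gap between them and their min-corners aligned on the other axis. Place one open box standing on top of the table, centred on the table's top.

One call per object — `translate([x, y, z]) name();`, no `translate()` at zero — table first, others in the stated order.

table();
translate([0, -742, 0]) spool();
translate([347, 210, 749]) open_box();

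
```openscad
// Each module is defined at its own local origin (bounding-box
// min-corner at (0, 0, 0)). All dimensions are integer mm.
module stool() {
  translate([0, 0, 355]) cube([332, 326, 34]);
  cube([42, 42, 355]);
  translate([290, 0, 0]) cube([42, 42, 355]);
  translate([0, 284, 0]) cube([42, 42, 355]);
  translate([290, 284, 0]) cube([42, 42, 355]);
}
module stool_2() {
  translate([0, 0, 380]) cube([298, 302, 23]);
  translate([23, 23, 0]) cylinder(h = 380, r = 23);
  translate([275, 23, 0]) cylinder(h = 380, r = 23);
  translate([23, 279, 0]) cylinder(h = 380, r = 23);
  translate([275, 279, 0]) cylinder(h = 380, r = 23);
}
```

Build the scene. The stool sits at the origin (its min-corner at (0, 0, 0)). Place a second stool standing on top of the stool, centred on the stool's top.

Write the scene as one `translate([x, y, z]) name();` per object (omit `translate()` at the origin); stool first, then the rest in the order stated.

stool();
translate([17, 12, 389]) stool_2();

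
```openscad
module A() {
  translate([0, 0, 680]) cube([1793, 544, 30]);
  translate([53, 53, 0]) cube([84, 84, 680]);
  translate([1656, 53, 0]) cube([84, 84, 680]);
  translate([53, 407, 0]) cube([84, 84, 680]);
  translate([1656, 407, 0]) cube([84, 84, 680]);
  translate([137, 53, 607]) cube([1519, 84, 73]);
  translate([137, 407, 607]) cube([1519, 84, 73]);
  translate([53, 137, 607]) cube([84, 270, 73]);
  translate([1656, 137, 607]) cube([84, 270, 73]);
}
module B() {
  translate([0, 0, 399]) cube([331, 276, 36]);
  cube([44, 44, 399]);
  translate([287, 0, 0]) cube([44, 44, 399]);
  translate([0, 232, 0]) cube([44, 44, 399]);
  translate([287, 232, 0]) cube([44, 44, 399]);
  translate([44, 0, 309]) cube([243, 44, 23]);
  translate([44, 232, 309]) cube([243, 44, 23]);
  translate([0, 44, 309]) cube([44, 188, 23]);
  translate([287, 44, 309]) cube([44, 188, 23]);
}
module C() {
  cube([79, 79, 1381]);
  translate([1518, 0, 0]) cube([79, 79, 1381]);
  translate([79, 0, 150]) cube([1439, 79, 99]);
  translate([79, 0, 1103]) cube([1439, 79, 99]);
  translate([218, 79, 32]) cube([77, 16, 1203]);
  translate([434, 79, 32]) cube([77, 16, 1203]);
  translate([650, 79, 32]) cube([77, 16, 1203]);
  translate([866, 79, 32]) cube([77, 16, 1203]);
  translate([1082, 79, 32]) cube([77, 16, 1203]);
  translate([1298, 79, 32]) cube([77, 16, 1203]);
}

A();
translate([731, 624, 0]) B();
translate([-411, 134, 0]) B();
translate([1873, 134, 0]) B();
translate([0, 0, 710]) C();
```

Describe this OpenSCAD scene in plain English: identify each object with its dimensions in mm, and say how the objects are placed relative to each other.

A is a table: top 1793 mm (x) × 544 mm (y), 30 mm thick, upper face at z = 710 mm, on four 84×84 mm square legs, each inset 53 mm from the nearest pair of top edges, running from z = 0 to the bottom of the top. Four apron rails, 84 mm thick and 73 mm tall, run between adjacent legs with their top edges flush with the underside of the top and their outer faces flush with the legs' outer faces.

B is a four-legged stool. The seat is 331×276 mm, 36 mm thick, top at z = 435 mm. It stands on four square legs, each 44×44 mm in cross-section, from z = 0 to the seat underside, each flush with a corner of the seat. Four stretchers, 44 mm wide and 23 mm tall, connect adjacent legs with their undersides at z = 309 mm, each running between the inner faces of the legs it joins and aligned with the legs' outer faces on the other axis.

C is a fence section. Two 79×79 mm posts, 1381 mm tall, stand on the floor with a clear span of 1439 mm between their inner faces. Two horizontal rails of 79×99 mm section span the gap between the posts with their undersides at z = 150 mm and z = 1103 mm, flush with the posts' −y face. 6 pickets, each 77 mm wide, 16 mm thick and 1203 mm tall, are fixed to the +y face of the rails with their bottoms at z = 32 mm, evenly spaced across the span with equal gaps (rounded down to the nearest mm) at the −x end and between each pair — any rounding remainder accumulates at the +x end.

Three stools sit around the table at the +y, −x, +x sides. The fence section is on top of the table.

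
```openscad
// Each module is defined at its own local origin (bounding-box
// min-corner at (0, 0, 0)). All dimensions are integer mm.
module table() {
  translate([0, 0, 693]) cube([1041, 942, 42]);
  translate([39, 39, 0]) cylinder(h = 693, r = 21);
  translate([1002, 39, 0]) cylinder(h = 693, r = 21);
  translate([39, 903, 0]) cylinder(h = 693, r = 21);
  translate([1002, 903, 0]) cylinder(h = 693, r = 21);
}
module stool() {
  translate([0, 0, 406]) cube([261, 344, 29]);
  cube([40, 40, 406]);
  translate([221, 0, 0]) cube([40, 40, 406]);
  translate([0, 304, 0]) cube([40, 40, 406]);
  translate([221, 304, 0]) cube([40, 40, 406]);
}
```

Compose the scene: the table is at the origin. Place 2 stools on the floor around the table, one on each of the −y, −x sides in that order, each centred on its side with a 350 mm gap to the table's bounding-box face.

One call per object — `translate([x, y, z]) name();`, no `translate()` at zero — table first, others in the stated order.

table();
translate([390, -694, 0]) stool();
translate([-611, 299, 0]) stool();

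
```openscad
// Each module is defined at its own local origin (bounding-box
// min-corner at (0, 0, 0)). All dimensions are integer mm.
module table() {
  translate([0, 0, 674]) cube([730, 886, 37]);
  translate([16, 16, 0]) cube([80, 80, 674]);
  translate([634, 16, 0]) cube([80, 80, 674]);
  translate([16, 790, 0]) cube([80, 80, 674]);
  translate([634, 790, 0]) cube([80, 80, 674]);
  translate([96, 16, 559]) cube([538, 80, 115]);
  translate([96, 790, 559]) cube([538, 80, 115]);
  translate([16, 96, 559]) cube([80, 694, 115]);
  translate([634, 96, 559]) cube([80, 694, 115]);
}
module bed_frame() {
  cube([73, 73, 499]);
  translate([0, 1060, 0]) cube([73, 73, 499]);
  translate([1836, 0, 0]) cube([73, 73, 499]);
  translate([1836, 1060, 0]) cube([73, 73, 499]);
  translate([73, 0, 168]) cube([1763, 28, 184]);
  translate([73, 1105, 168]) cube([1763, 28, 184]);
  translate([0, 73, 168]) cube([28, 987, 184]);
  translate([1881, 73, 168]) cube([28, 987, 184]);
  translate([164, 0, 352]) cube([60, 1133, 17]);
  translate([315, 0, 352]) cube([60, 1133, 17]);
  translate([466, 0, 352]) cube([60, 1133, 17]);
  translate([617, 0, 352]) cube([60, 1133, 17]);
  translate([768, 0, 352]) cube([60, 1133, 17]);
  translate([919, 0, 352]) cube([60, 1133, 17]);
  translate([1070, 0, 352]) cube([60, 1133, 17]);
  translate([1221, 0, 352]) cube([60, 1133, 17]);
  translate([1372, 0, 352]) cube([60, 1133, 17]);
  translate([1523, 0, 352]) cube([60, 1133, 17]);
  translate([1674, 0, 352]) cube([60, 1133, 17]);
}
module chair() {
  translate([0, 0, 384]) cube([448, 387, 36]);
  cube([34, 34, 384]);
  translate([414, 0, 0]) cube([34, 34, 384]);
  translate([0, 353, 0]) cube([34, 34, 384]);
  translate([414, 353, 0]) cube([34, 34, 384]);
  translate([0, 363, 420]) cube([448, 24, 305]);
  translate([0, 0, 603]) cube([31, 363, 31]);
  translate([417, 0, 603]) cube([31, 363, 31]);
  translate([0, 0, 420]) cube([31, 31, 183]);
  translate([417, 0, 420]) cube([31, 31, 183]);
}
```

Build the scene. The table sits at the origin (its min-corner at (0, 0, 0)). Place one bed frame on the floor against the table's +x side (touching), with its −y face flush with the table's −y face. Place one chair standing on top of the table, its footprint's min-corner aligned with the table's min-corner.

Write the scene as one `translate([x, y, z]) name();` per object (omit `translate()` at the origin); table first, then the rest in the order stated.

table();
translate([730, 0, 0]) bed_frame();
translate([0, 0, 711]) chair();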